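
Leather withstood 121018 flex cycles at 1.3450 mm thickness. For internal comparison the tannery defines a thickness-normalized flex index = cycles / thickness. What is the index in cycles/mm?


Formula: Index = cycles / thickness
Substituting: Index = 121018 / 1.3450
Result: 89976.2082 cycles/mm


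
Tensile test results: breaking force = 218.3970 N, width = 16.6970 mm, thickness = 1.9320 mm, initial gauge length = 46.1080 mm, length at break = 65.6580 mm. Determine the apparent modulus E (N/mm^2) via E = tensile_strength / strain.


TS = F / (w * t) = 218.3970 / (16.6970 * 1.9320) = 6.7702 N/mm^2
strain = (Lf - L0) / L0 = (65.6580 - 46.1080) / 46.1080 = 0.4240
E = TS / strain = 6.7702 / 0.4240 = 15.9673 N/mm^2


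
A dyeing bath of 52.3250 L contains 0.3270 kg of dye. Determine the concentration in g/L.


Formula: Conc = dye_mass(kg) / volume(L) * 1000
Substituting: Conc = 0.3270 / 52.3250 * 1000
Result: 6.2494 g/L


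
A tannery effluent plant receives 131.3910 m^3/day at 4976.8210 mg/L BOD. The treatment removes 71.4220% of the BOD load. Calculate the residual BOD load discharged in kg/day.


Load_in = volume * conc / 1000 = 131.3910 * 4976.8210 / 1000 = 653.9095 kg/day
Removed = Load_in * eff / 100 = 653.9095 * 71.4220 / 100 = 467.0352 kg/day
Load_out = Load_in - Removed = 653.9095 - 467.0352 = 186.8743 kg/day


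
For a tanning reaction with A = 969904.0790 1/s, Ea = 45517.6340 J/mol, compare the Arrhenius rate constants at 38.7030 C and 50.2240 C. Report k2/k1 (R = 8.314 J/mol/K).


T1 = 38.7030 + 273.15 = 311.8530 K; T2 = 50.2240 + 273.15 = 323.3740 K
k1 = A * exp(-Ea/(R*T1)) = 969904.0790 * exp(-45517.6340/(8.314*311.8530)) = 0.0230334 1/s
k2 = A * exp(-Ea/(R*T2)) = 969904.0790 * exp(-45517.6340/(8.314*323.3740)) = 0.0430521 1/s
k2/k1 = 0.0430521 / 0.0230334 = 1.8691


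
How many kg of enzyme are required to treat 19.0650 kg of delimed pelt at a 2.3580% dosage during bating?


Formula: Enzyme = substrate * pct / 100
Substituting: Enzyme = 19.0650 * 2.3580 / 100
Result: 0.4496 kg


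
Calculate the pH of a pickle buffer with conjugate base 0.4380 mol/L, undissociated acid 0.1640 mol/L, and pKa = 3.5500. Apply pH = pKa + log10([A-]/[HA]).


ratio = [A-] / [HA] = 0.4380 / 0.1640 = 2.6707
log10(ratio) = 0.4266
pH = pKa + log10(ratio) = 3.5500 + 0.4266 = 3.9766


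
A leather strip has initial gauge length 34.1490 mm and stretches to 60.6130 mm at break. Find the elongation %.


Formula: Elongation = (Lf - L0) / L0 * 100
Substituting: Elongation = (60.6130 - 34.1490) / 34.1490 * 100
Result: 77.4957 %


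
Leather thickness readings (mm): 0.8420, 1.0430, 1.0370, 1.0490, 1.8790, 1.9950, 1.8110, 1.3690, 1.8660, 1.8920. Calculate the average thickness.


Formula: Average = sum / n
Substituting: Average = 14.7830 / 10
Result: 1.4783 mm


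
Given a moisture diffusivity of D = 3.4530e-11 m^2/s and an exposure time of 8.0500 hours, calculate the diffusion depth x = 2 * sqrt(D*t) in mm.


t = 8.0500 hr * 3600 = 28980.0000 s
D * t = 3.4530e-11 * 28980.0000 = 1.0007e-06
x = 2 * sqrt(D*t) = 2 * sqrt(1.0007e-06) = 0.00200068 m = 2.0007 mm


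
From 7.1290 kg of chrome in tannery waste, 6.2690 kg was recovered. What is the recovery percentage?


Formula: Recovery = recovered / input * 100
Substituting: Recovery = 6.2690 / 7.1290 * 100
Result: 87.9366 %


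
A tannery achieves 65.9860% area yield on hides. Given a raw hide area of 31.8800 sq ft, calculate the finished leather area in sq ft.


Formula: finished = raw * yield / 100
Substituting: finished = 31.8800 * 65.9860 / 100
Result: 21.0363 sq ft


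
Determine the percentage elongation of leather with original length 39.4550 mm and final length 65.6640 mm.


Formula: Elongation = (Lf - L0) / L0 * 100
Substituting: Elongation = (65.6640 - 39.4550) / 39.4550 * 100
Result: 66.4276 %


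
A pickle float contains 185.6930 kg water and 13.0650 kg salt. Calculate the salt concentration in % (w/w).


Formula: Conc = salt / (water + salt) * 100
Substituting: Conc = 13.0650 / (185.6930 + 13.0650) * 100
Result: 6.5733 %


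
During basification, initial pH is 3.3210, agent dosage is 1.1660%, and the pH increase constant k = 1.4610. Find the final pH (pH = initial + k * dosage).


Formula: pH_final = pH_initial + k * base_pct
Substituting: pH_final = 3.3210 + 1.4610 * 1.1660
Result: 5.0245


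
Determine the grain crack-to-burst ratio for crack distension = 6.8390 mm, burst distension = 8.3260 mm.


Formula: Ratio = crack / burst
Substituting: Ratio = 6.8390 / 8.3260
Result: 0.8214


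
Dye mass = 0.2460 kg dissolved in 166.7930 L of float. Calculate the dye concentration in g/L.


Formula: Conc = dye_mass(kg) / volume(L) * 1000
Substituting: Conc = 0.2460 / 166.7930 * 1000
Result: 1.4749 g/L


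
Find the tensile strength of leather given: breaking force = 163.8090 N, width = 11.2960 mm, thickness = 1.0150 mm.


Formula: TS = force / (width * thickness)
Substituting: TS = 163.8090 / (11.2960 * 1.0150)
Result: 14.2872 N/mm^2


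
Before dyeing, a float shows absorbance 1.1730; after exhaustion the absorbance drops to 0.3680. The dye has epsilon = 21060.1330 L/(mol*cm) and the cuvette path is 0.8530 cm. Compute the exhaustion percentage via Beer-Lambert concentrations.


c_initial = A_i / (epsilon * l) = 1.1730 / (21060.1330 * 0.8530) = 6.5296e-05 mol/L
c_final = A_f / (epsilon * l) = 0.3680 / (21060.1330 * 0.8530) = 2.0485e-05 mol/L
Exhaustion = (c_initial - c_final) / c_initial * 100 = (6.5296e-05 - 2.0485e-05) / 6.5296e-05 * 100 = 68.6275 %


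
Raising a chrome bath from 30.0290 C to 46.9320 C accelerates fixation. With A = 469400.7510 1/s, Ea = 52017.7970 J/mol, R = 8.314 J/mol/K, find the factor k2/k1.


T1 = 30.0290 + 273.15 = 303.1790 K; T2 = 46.9320 + 273.15 = 320.0820 K
k1 = A * exp(-Ea/(R*T1)) = 469400.7510 * exp(-52017.7970/(8.314*303.1790)) = 5.1178e-04 1/s
k2 = A * exp(-Ea/(R*T2)) = 469400.7510 * exp(-52017.7970/(8.314*320.0820)) = 0.00152187 1/s
k2/k1 = 0.00152187 / 5.1178e-04 = 2.9737


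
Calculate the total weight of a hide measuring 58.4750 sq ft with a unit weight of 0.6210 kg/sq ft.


Formula: Weight = area * weight_per_sqft
Substituting: Weight = 58.4750 * 0.6210
Result: 36.3130 kg


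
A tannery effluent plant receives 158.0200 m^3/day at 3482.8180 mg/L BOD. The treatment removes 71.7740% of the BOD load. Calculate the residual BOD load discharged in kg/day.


Load_in = volume * conc / 1000 = 158.0200 * 3482.8180 / 1000 = 550.3549 kg/day
Removed = Load_in * eff / 100 = 550.3549 * 71.7740 / 100 = 395.0117 kg/day
Load_out = Load_in - Removed = 550.3549 - 395.0117 = 155.3432 kg/day


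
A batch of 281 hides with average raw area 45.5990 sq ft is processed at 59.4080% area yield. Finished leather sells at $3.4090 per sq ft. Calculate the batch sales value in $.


Raw_total = N * avg_area = 281 * 45.5990 = 12813.3190 sq ft
Finished = Raw_total * yield / 100 = 12813.3190 * 59.4080 / 100 = 7612.1366 sq ft
Value = Finished * price = 7612.1366 * 3.4090 = 25949.7735 $


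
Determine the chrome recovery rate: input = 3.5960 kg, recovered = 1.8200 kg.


Formula: Recovery = recovered / input * 100
Substituting: Recovery = 1.8200 / 3.5960 * 100
Result: 50.6118 %


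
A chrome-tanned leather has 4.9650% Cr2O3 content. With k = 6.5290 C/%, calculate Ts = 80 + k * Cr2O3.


Formula: Ts = 80 + k * Cr2O3
Substituting: Ts = 80 + 6.5290 * 4.9650
Result: 112.4165 C


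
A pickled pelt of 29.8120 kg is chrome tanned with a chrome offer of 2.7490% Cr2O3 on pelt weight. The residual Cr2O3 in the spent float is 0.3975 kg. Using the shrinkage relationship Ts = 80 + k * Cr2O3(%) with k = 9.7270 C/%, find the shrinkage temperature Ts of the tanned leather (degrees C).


Offered = pelt * offer_pct / 100 = 29.8120 * 2.7490 / 100 = 0.8195 kg
Uptake = offered - residual = 0.8195 - 0.3975 = 0.4220 kg
Cr2O3% on pelt = uptake / pelt * 100 = 0.4220 / 29.8120 * 100 = 1.4156 %
Ts = 80 + k * Cr2O3% = 80 + 9.7270 * 1.4156 = 93.7700 C


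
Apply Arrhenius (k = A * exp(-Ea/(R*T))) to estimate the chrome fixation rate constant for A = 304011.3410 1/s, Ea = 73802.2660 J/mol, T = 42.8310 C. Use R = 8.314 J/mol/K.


T_K = T_C + 273.15 = 42.8310 + 273.15 = 315.9810 K
exponent = -Ea / (R * T_K) = -73802.2660 / (8.314 * 315.9810) = -28.0930
k = A * exp(exponent) = 304011.3410 * exp(-28.0930) = 1.9153e-07 1/s


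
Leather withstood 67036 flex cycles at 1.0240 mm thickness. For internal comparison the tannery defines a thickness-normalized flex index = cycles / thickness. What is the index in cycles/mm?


Formula: Index = cycles / thickness
Substituting: Index = 67036 / 1.0240
Result: 65464.8438 cycles/mm


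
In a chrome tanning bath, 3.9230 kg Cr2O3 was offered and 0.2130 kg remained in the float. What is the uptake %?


Formula: Uptake = (offered - residual) / offered * 100
Substituting: Uptake = (3.9230 - 0.2130) / 3.9230 * 100
Result: 94.5705 %


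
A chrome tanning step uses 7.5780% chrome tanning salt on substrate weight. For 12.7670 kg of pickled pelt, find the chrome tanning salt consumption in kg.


Formula: Chrome = substrate * pct / 100
Substituting: Chrome = 12.7670 * 7.5780 / 100
Result: 0.9675 kg


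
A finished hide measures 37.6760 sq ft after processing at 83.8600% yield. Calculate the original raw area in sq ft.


Formula: raw = finished * 100 / yield
Substituting: raw = 37.6760 * 100 / 83.8600
Result: 44.9273 sq ft


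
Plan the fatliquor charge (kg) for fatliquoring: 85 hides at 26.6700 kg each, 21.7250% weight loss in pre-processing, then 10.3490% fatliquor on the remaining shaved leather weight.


Total_raw = N * avg_wt = 85 * 26.6700 = 2266.9500 kg
Substrate = Total_raw * (1 - loss/100) = 2266.9500 * (1 - 21.7250/100) = 1774.4551 kg
Fat = Substrate * pct / 100 = 1774.4551 * 10.3490 / 100 = 183.6384 kg


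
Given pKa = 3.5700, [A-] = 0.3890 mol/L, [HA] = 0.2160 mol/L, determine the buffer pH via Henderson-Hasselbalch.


ratio = [A-] / [HA] = 0.3890 / 0.2160 = 1.8009
log10(ratio) = 0.2555
pH = pKa + log10(ratio) = 3.5700 + 0.2555 = 3.8255


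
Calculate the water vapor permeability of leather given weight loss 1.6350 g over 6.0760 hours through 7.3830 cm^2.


Formula: WVP = loss / (area * time)
Substituting: WVP = 1.6350 / (7.3830 * 6.0760)
Result: 0.0364474 g/(cm^2*hr)


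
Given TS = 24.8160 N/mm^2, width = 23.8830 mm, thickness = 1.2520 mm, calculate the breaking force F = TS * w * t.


Formula: F = TS * w * t
Substituting: F = 24.8160 * 23.8830 * 1.2520
Result: 742.0360 N


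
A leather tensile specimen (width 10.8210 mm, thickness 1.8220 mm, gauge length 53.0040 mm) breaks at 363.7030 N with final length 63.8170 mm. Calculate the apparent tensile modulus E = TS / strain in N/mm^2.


TS = F / (w * t) = 363.7030 / (10.8210 * 1.8220) = 18.4472 N/mm^2
strain = (Lf - L0) / L0 = (63.8170 - 53.0040) / 53.0040 = 0.2040
E = TS / strain = 18.4472 / 0.2040 = 90.4260 N/mm^2


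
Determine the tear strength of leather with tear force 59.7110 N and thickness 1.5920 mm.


Formula: Tear strength = force / thickness
Substituting: Tear strength = 59.7110 / 1.5920
Result: 37.5069 N/mm


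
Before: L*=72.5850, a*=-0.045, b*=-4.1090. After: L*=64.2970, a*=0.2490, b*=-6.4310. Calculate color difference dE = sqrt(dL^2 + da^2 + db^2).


dL = -8.2880, da = 0.2940, db = -2.3220
dE = sqrt((-8.2880)^2 + 0.2940^2 + (-2.3220)^2) = 8.6121


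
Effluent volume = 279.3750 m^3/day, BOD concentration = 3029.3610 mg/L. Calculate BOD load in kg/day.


Formula: BOD_load = volume * conc / 1000
Substituting: BOD_load = 279.3750 * 3029.3610 / 1000
Result: 846.3277 kg/day


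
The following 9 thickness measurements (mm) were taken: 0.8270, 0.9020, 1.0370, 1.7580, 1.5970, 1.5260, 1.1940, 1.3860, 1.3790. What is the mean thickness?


Formula: Average = sum / n
Substituting: Average = 11.6060 / 9
Result: 1.2896 mm


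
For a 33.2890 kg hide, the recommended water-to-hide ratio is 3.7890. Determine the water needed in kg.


Formula: Water = hide_weight * ratio
Substituting: Water = 33.2890 * 3.7890
Result: 126.1320 kg


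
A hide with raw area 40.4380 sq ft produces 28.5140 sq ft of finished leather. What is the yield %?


Formula: Yield = finished / raw * 100
Substituting: Yield = 28.5140 / 40.4380 * 100
Result: 70.5129 %


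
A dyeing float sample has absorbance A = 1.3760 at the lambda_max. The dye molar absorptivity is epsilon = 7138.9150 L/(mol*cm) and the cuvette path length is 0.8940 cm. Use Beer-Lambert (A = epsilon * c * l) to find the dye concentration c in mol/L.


Formula: c = A / (epsilon * l)
Substituting: c = 1.3760 / (7138.9150 * 0.8940)
Result: 2.1560e-04 mol/L


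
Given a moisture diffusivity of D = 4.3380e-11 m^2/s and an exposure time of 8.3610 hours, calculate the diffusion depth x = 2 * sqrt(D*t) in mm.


t = 8.3610 hr * 3600 = 30099.6000 s
D * t = 4.3380e-11 * 30099.6000 = 1.3057e-06
x = 2 * sqrt(D*t) = 2 * sqrt(1.3057e-06) = 0.00228536 m = 2.2854 mm


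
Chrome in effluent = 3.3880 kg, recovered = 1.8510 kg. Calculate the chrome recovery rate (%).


Formula: Recovery = recovered / input * 100
Substituting: Recovery = 1.8510 / 3.3880 * 100
Result: 54.6340 %


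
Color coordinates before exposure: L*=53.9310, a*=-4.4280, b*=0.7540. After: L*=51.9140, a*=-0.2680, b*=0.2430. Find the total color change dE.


dL = -2.0170, da = 4.1600, db = -0.5110
dE = sqrt((-2.0170)^2 + 4.1600^2 + (-0.5110)^2) = 4.6513


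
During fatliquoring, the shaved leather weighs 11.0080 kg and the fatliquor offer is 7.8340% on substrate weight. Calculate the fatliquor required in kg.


Formula: Fat = substrate * pct / 100
Substituting: Fat = 11.0080 * 7.8340 / 100
Result: 0.8624 kg


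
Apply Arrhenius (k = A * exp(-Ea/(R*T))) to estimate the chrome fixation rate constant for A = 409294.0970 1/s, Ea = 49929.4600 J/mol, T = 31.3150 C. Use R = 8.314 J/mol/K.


T_K = T_C + 273.15 = 31.3150 + 273.15 = 304.4650 K
exponent = -Ea / (R * T_K) = -49929.4600 / (8.314 * 304.4650) = -19.7247
k = A * exp(exponent) = 409294.0970 * exp(-19.7247) = 0.00111103 1/s


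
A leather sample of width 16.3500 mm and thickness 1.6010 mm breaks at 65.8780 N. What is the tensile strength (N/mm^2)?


Formula: TS = force / (width * thickness)
Substituting: TS = 65.8780 / (16.3500 * 1.6010)
Result: 2.5167 N/mm^2


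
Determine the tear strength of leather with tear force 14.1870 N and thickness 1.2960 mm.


Formula: Tear strength = force / thickness
Substituting: Tear strength = 14.1870 / 1.2960
Result: 10.9468 N/mm


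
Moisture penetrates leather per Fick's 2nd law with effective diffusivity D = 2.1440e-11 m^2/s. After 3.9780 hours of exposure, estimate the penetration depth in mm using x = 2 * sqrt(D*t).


t = 3.9780 hr * 3600 = 14320.8000 s
D * t = 2.1440e-11 * 14320.8000 = 3.0704e-07
x = 2 * sqrt(D*t) = 2 * sqrt(3.0704e-07) = 0.00110822 m = 1.1082 mm


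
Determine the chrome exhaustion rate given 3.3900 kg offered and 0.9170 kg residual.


Formula: Uptake = (offered - residual) / offered * 100
Substituting: Uptake = (3.3900 - 0.9170) / 3.3900 * 100
Result: 72.9499 %


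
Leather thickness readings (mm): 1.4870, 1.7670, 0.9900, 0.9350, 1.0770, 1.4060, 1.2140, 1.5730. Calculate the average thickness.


Formula: Average = sum / n
Substituting: Average = 10.4490 / 8
Result: 1.3061 mm


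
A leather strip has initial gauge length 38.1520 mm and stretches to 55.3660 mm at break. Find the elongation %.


Formula: Elongation = (Lf - L0) / L0 * 100
Substituting: Elongation = (55.3660 - 38.1520) / 38.1520 * 100
Result: 45.1195 %


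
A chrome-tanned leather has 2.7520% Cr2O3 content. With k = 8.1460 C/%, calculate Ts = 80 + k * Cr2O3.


Formula: Ts = 80 + k * Cr2O3
Substituting: Ts = 80 + 8.1460 * 2.7520
Result: 102.4178 C


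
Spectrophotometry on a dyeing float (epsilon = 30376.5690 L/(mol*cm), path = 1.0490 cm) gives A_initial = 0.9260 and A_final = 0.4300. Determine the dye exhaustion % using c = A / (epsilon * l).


c_initial = A_i / (epsilon * l) = 0.9260 / (30376.5690 * 1.0490) = 2.9060e-05 mol/L
c_final = A_f / (epsilon * l) = 0.4300 / (30376.5690 * 1.0490) = 1.3494e-05 mol/L
Exhaustion = (c_initial - c_final) / c_initial * 100 = (2.9060e-05 - 1.3494e-05) / 2.9060e-05 * 100 = 53.5637 %


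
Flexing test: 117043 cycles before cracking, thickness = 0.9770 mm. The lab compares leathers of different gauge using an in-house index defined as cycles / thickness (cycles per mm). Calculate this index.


Formula: Index = cycles / thickness
Substituting: Index = 117043 / 0.9770
Result: 119798.3623 cycles/mm


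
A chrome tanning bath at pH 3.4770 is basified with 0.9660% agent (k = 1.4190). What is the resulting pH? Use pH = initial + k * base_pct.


Formula: pH_final = pH_initial + k * base_pct
Substituting: pH_final = 3.4770 + 1.4190 * 0.9660
Result: 4.8478


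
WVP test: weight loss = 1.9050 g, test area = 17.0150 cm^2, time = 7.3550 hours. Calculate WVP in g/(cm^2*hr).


Formula: WVP = loss / (area * time)
Substituting: WVP = 1.9050 / (17.0150 * 7.3550)
Result: 0.0152223 g/(cm^2*hr)


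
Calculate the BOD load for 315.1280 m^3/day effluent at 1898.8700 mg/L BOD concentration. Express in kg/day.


Formula: BOD_load = volume * conc / 1000
Substituting: BOD_load = 315.1280 * 1898.8700 / 1000
Result: 598.3871 kg/day


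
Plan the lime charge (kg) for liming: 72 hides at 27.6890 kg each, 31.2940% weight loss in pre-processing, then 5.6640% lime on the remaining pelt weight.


Total_raw = N * avg_wt = 72 * 27.6890 = 1993.6080 kg
Substrate = Total_raw * (1 - loss/100) = 1993.6080 * (1 - 31.2940/100) = 1369.7283 kg
Lime = Substrate * pct / 100 = 1369.7283 * 5.6640 / 100 = 77.5814 kg


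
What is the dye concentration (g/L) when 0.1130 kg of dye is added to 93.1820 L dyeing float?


Formula: Conc = dye_mass(kg) / volume(L) * 1000
Substituting: Conc = 0.1130 / 93.1820 * 1000
Result: 1.2127 g/L


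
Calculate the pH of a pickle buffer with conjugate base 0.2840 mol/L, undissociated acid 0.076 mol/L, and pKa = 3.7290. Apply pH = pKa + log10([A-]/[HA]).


ratio = [A-] / [HA] = 0.2840 / 0.076 = 3.7368
log10(ratio) = 0.5725
pH = pKa + log10(ratio) = 3.7290 + 0.5725 = 4.3015


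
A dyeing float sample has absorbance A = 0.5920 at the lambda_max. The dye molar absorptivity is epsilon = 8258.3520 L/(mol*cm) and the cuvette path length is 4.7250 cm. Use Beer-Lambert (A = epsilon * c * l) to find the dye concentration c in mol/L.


Formula: c = A / (epsilon * l)
Substituting: c = 0.5920 / (8258.3520 * 4.7250)
Result: 1.5171e-05 mol/L


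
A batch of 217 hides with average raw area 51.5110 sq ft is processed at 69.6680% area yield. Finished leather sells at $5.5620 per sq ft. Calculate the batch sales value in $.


Raw_total = N * avg_area = 217 * 51.5110 = 11177.8870 sq ft
Finished = Raw_total * yield / 100 = 11177.8870 * 69.6680 / 100 = 7787.4103 sq ft
Value = Finished * price = 7787.4103 * 5.5620 = 43313.5762 $


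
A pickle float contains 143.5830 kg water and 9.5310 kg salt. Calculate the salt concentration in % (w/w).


Formula: Conc = salt / (water + salt) * 100
Substituting: Conc = 9.5310 / (143.5830 + 9.5310) * 100
Result: 6.2248 %


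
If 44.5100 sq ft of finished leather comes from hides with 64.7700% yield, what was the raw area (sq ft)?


Formula: raw = finished * 100 / yield
Substituting: raw = 44.5100 * 100 / 64.7700
Result: 68.7201 sq ft


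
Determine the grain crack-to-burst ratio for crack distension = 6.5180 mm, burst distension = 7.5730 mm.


Formula: Ratio = crack / burst
Substituting: Ratio = 6.5180 / 7.5730
Result: 0.8607


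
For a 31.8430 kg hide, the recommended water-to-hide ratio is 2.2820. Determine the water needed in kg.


Formula: Water = hide_weight * ratio
Substituting: Water = 31.8430 * 2.2820
Result: 72.6657 kg


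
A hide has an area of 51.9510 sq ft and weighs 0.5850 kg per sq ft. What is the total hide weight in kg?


Formula: Weight = area * weight_per_sqft
Substituting: Weight = 51.9510 * 0.5850
Result: 30.3913 kg


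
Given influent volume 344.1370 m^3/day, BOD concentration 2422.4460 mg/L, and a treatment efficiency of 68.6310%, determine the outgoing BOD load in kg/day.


Load_in = volume * conc / 1000 = 344.1370 * 2422.4460 / 1000 = 833.6533 kg/day
Removed = Load_in * eff / 100 = 833.6533 * 68.6310 / 100 = 572.1446 kg/day
Load_out = Load_in - Removed = 833.6533 - 572.1446 = 261.5087 kg/day


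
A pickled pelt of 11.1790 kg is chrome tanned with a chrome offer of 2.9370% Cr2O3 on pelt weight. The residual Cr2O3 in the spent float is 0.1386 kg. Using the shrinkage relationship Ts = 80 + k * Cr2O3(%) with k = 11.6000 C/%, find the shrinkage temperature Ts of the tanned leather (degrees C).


Offered = pelt * offer_pct / 100 = 11.1790 * 2.9370 / 100 = 0.3283 kg
Uptake = offered - residual = 0.3283 - 0.1386 = 0.1897 kg
Cr2O3% on pelt = uptake / pelt * 100 = 0.1897 / 11.1790 * 100 = 1.6972 %
Ts = 80 + k * Cr2O3% = 80 + 11.6000 * 1.6972 = 99.6872 C


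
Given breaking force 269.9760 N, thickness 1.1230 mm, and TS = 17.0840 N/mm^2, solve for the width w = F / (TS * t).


Formula: w = F / (TS * t)
Substituting: w = 269.9760 / (17.0840 * 1.1230)
Result: 14.0720 mm


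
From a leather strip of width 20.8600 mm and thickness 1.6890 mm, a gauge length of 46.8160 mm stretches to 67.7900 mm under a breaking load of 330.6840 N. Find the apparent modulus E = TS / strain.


TS = F / (w * t) = 330.6840 / (20.8600 * 1.6890) = 9.3858 N/mm^2
strain = (Lf - L0) / L0 = (67.7900 - 46.8160) / 46.8160 = 0.4480
E = TS / strain = 9.3858 / 0.4480 = 20.9499 N/mm^2


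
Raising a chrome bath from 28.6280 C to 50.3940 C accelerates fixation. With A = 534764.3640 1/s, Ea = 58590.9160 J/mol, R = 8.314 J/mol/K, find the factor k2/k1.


T1 = 28.6280 + 273.15 = 301.7780 K; T2 = 50.3940 + 273.15 = 323.5440 K
k1 = A * exp(-Ea/(R*T1)) = 534764.3640 * exp(-58590.9160/(8.314*301.7780)) = 3.8576e-05 1/s
k2 = A * exp(-Ea/(R*T2)) = 534764.3640 * exp(-58590.9160/(8.314*323.5440)) = 1.8561e-04 1/s
k2/k1 = 1.8561e-04 / 3.8576e-05 = 4.8115


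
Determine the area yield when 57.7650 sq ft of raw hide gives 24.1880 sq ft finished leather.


Formula: Yield = finished / raw * 100
Substituting: Yield = 24.1880 / 57.7650 * 100
Result: 41.8731 %


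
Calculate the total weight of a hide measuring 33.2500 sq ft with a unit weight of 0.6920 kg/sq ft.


Formula: Weight = area * weight_per_sqft
Substituting: Weight = 33.2500 * 0.6920
Result: 23.0090 kg


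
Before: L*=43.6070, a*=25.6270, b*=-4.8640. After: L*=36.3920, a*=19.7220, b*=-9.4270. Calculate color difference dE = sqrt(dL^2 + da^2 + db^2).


dL = -7.2150, da = -5.9050, db = -4.5630
dE = sqrt((-7.2150)^2 + (-5.9050)^2 + (-4.5630)^2) = 10.3801


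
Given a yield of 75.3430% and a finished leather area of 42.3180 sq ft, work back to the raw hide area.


Formula: raw = finished * 100 / yield
Substituting: raw = 42.3180 * 100 / 75.3430
Result: 56.1671 sq ft


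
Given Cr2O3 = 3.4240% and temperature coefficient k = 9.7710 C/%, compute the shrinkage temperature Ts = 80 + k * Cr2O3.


Formula: Ts = 80 + k * Cr2O3
Substituting: Ts = 80 + 9.7710 * 3.4240
Result: 113.4559 C


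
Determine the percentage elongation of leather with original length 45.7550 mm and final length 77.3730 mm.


Formula: Elongation = (Lf - L0) / L0 * 100
Substituting: Elongation = (77.3730 - 45.7550) / 45.7550 * 100
Result: 69.1028 %


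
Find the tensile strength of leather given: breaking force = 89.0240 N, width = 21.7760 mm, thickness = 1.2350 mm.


Formula: TS = force / (width * thickness)
Substituting: TS = 89.0240 / (21.7760 * 1.2350)
Result: 3.3103 N/mm^2


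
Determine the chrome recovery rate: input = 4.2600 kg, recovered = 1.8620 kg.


Formula: Recovery = recovered / input * 100
Substituting: Recovery = 1.8620 / 4.2600 * 100
Result: 43.7089 %


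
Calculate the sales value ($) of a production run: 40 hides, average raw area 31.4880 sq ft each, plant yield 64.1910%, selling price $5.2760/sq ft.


Raw_total = N * avg_area = 40 * 31.4880 = 1259.5200 sq ft
Finished = Raw_total * yield / 100 = 1259.5200 * 64.1910 / 100 = 808.4985 sq ft
Value = Finished * price = 808.4985 * 5.2760 = 4265.6380 $


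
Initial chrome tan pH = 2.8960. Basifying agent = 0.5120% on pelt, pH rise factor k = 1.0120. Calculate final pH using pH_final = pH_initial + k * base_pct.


Formula: pH_final = pH_initial + k * base_pct
Substituting: pH_final = 2.8960 + 1.0120 * 0.5120
Result: 3.4141


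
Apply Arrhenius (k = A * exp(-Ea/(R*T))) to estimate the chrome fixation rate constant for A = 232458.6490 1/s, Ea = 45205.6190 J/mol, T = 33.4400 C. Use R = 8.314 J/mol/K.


T_K = T_C + 273.15 = 33.4400 + 273.15 = 306.5900 K
exponent = -Ea / (R * T_K) = -45205.6190 / (8.314 * 306.5900) = -17.7347
k = A * exp(exponent) = 232458.6490 * exp(-17.7347) = 0.00461587 1/s


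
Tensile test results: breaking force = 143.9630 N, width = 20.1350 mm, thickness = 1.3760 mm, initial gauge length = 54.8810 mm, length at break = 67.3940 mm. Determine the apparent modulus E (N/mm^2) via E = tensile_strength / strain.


TS = F / (w * t) = 143.9630 / (20.1350 * 1.3760) = 5.1961 N/mm^2
strain = (Lf - L0) / L0 = (67.3940 - 54.8810) / 54.8810 = 0.2280
E = TS / strain = 5.1961 / 0.2280 = 22.7898 N/mm^2


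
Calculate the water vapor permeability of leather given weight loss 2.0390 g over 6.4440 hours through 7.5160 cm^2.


Formula: WVP = loss / (area * time)
Substituting: WVP = 2.0390 / (7.5160 * 6.4440)
Result: 0.0420993 g/(cm^2*hr)


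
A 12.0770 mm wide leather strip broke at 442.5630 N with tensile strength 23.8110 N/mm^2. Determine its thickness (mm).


Formula: t = F / (TS * w)
Substituting: t = 442.5630 / (23.8110 * 12.0770)
Result: 1.5390 mm


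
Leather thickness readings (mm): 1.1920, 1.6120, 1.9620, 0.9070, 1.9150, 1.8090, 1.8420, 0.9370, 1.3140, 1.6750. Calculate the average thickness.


Formula: Average = sum / n
Substituting: Average = 15.1650 / 10
Result: 1.5165 mm


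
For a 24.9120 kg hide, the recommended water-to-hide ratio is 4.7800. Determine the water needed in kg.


Formula: Water = hide_weight * ratio
Substituting: Water = 24.9120 * 4.7800
Result: 119.0794 kg


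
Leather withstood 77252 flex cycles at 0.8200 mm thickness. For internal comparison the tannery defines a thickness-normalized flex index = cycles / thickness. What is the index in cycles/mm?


Formula: Index = cycles / thickness
Substituting: Index = 77252 / 0.8200
Result: 94209.7561 cycles/mm


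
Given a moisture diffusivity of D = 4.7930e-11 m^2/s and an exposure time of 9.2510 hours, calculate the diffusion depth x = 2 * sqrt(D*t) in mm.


t = 9.2510 hr * 3600 = 33303.6000 s
D * t = 4.7930e-11 * 33303.6000 = 1.5962e-06
x = 2 * sqrt(D*t) = 2 * sqrt(1.5962e-06) = 0.00252685 m = 2.5268 mm


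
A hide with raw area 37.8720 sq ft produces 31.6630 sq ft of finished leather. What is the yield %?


Formula: Yield = finished / raw * 100
Substituting: Yield = 31.6630 / 37.8720 * 100
Result: 83.6053 %


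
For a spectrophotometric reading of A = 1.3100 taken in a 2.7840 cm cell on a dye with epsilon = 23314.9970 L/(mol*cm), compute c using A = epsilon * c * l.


Formula: c = A / (epsilon * l)
Substituting: c = 1.3100 / (23314.9970 * 2.7840)
Result: 2.0182e-05 mol/L


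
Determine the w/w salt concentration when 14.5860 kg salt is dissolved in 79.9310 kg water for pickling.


Formula: Conc = salt / (water + salt) * 100
Substituting: Conc = 14.5860 / (79.9310 + 14.5860) * 100
Result: 15.4321 %


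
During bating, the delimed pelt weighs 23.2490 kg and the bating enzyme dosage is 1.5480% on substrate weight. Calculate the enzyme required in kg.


Formula: Enzyme = substrate * pct / 100
Substituting: Enzyme = 23.2490 * 1.5480 / 100
Result: 0.3599 kg


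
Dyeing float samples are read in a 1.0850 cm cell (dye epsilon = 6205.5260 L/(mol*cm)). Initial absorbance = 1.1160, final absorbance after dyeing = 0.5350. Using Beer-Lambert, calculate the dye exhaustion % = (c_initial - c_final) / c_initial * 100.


c_initial = A_i / (epsilon * l) = 1.1160 / (6205.5260 * 1.0850) = 1.6575e-04 mol/L
c_final = A_f / (epsilon * l) = 0.5350 / (6205.5260 * 1.0850) = 7.9459e-05 mol/L
Exhaustion = (c_initial - c_final) / c_initial * 100 = (1.6575e-04 - 7.9459e-05) / 1.6575e-04 * 100 = 52.0609 %


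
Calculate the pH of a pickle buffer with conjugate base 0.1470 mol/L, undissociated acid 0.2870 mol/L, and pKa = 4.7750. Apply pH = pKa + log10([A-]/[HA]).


ratio = [A-] / [HA] = 0.1470 / 0.2870 = 0.5122
log10(ratio) = -0.2906
pH = pKa + log10(ratio) = 4.7750 - 0.2906 = 4.4844


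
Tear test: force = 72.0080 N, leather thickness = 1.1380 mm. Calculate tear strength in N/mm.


Formula: Tear strength = force / thickness
Substituting: Tear strength = 72.0080 / 1.1380
Result: 63.2759 N/mm


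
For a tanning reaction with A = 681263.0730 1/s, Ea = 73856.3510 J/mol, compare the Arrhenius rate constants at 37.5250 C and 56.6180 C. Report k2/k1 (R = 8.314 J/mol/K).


T1 = 37.5250 + 273.15 = 310.6750 K; T2 = 56.6180 + 273.15 = 329.7680 K
k1 = A * exp(-Ea/(R*T1)) = 681263.0730 * exp(-73856.3510/(8.314*310.6750)) = 2.6013e-07 1/s
k2 = A * exp(-Ea/(R*T2)) = 681263.0730 * exp(-73856.3510/(8.314*329.7680)) = 1.3620e-06 1/s
k2/k1 = 1.3620e-06 / 2.6013e-07 = 5.2359


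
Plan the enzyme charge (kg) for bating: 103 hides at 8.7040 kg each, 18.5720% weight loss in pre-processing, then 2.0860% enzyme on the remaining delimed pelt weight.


Total_raw = N * avg_wt = 103 * 8.7040 = 896.5120 kg
Substrate = Total_raw * (1 - loss/100) = 896.5120 * (1 - 18.5720/100) = 730.0118 kg
Enzyme = Substrate * pct / 100 = 730.0118 * 2.0860 / 100 = 15.2280 kg


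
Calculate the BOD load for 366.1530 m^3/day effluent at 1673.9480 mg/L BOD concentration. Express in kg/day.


Formula: BOD_load = volume * conc / 1000
Substituting: BOD_load = 366.1530 * 1673.9480 / 1000
Result: 612.9211 kg/day


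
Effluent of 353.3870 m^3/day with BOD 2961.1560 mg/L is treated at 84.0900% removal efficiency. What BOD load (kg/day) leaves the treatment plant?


Load_in = volume * conc / 1000 = 353.3870 * 2961.1560 / 1000 = 1046.4340 kg/day
Removed = Load_in * eff / 100 = 1046.4340 * 84.0900 / 100 = 879.9464 kg/day
Load_out = Load_in - Removed = 1046.4340 - 879.9464 = 166.4877 kg/day


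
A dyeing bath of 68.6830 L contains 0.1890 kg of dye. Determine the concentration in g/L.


Formula: Conc = dye_mass(kg) / volume(L) * 1000
Substituting: Conc = 0.1890 / 68.6830 * 1000
Result: 2.7518 g/L


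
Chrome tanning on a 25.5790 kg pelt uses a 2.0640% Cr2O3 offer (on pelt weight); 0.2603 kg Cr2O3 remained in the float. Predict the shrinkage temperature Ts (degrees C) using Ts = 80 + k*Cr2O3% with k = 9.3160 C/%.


Offered = pelt * offer_pct / 100 = 25.5790 * 2.0640 / 100 = 0.5280 kg
Uptake = offered - residual = 0.5280 - 0.2603 = 0.2677 kg
Cr2O3% on pelt = uptake / pelt * 100 = 0.2677 / 25.5790 * 100 = 1.0464 %
Ts = 80 + k * Cr2O3% = 80 + 9.3160 * 1.0464 = 89.7480 C


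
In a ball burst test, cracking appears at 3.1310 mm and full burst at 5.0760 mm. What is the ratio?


Formula: Ratio = crack / burst
Substituting: Ratio = 3.1310 / 5.0760
Result: 0.6168


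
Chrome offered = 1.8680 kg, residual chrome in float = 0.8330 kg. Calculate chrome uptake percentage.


Formula: Uptake = (offered - residual) / offered * 100
Substituting: Uptake = (1.8680 - 0.8330) / 1.8680 * 100
Result: 55.4069 %


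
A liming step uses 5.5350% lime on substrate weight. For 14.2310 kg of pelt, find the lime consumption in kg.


Formula: Lime = substrate * pct / 100
Substituting: Lime = 14.2310 * 5.5350 / 100
Result: 0.7877 kg


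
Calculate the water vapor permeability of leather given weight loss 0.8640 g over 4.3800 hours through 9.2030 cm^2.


Formula: WVP = loss / (area * time)
Substituting: WVP = 0.8640 / (9.2030 * 4.3800)
Result: 0.0214343 g/(cm^2*hr)


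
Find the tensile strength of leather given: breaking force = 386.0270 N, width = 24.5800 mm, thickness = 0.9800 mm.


Formula: TS = force / (width * thickness)
Substituting: TS = 386.0270 / (24.5800 * 0.9800)
Result: 16.0254 N/mm^2


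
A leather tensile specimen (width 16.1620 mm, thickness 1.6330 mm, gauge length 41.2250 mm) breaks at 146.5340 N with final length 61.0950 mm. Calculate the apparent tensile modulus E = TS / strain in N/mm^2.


TS = F / (w * t) = 146.5340 / (16.1620 * 1.6330) = 5.5521 N/mm^2
strain = (Lf - L0) / L0 = (61.0950 - 41.2250) / 41.2250 = 0.4820
E = TS / strain = 5.5521 / 0.4820 = 11.5191 N/mm^2


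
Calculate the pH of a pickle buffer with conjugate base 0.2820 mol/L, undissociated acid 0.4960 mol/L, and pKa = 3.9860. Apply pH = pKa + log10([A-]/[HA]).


ratio = [A-] / [HA] = 0.2820 / 0.4960 = 0.5685
log10(ratio) = -0.2452
pH = pKa + log10(ratio) = 3.9860 - 0.2452 = 3.7408


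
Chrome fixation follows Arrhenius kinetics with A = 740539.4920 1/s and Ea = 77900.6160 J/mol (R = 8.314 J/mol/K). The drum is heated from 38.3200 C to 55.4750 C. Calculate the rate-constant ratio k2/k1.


T1 = 38.3200 + 273.15 = 311.4700 K; T2 = 55.4750 + 273.15 = 328.6250 K
k1 = A * exp(-Ea/(R*T1)) = 740539.4920 * exp(-77900.6160/(8.314*311.4700)) = 6.3806e-08 1/s
k2 = A * exp(-Ea/(R*T2)) = 740539.4920 * exp(-77900.6160/(8.314*328.6250)) = 3.0681e-07 1/s
k2/k1 = 3.0681e-07 / 6.3806e-08 = 4.8085


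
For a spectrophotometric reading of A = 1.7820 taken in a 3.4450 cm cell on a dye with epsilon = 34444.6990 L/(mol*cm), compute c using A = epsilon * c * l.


Formula: c = A / (epsilon * l)
Substituting: c = 1.7820 / (34444.6990 * 3.4450)
Result: 1.5017e-05 mol/L


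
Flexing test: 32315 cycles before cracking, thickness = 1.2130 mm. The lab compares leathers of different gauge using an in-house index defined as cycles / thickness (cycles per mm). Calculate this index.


Formula: Index = cycles / thickness
Substituting: Index = 32315 / 1.2130
Result: 26640.5606 cycles/mm


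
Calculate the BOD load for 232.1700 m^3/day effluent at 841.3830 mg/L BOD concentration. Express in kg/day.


Formula: BOD_load = volume * conc / 1000
Substituting: BOD_load = 232.1700 * 841.3830 / 1000
Result: 195.3439 kg/day


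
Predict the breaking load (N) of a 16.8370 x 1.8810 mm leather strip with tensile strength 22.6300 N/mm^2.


Formula: F = TS * w * t
Substituting: F = 22.6300 * 16.8370 * 1.8810
Result: 716.7011 N


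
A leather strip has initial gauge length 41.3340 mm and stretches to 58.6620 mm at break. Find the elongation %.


Formula: Elongation = (Lf - L0) / L0 * 100
Substituting: Elongation = (58.6620 - 41.3340) / 41.3340 * 100
Result: 41.9219 %


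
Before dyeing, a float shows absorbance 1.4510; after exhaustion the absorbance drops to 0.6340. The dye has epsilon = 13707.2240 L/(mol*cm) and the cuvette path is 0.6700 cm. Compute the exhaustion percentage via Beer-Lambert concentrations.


c_initial = A_i / (epsilon * l) = 1.4510 / (13707.2240 * 0.6700) = 1.5799e-04 mol/L
c_final = A_f / (epsilon * l) = 0.6340 / (13707.2240 * 0.6700) = 6.9034e-05 mol/L
Exhaustion = (c_initial - c_final) / c_initial * 100 = (1.5799e-04 - 6.9034e-05) / 1.5799e-04 * 100 = 56.3060 %


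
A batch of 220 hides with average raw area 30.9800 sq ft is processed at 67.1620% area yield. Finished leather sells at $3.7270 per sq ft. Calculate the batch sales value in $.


Raw_total = N * avg_area = 220 * 30.9800 = 6815.6000 sq ft
Finished = Raw_total * yield / 100 = 6815.6000 * 67.1620 / 100 = 4577.4933 sq ft
Value = Finished * price = 4577.4933 * 3.7270 = 17060.3174 $


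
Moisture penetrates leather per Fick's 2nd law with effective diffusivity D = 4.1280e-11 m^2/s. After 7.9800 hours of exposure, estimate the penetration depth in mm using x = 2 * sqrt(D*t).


t = 7.9800 hr * 3600 = 28728.0000 s
D * t = 4.1280e-11 * 28728.0000 = 1.1859e-06
x = 2 * sqrt(D*t) = 2 * sqrt(1.1859e-06) = 0.00217797 m = 2.1780 mm


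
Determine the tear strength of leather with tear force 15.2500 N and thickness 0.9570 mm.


Formula: Tear strength = force / thickness
Substituting: Tear strength = 15.2500 / 0.9570
Result: 15.9352 N/mm


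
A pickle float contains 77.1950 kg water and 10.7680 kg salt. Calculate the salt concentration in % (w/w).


Formula: Conc = salt / (water + salt) * 100
Substituting: Conc = 10.7680 / (77.1950 + 10.7680) * 100
Result: 12.2415 %


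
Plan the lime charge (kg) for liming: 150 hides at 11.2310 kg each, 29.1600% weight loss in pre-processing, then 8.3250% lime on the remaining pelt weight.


Total_raw = N * avg_wt = 150 * 11.2310 = 1684.6500 kg
Substrate = Total_raw * (1 - loss/100) = 1684.6500 * (1 - 29.1600/100) = 1193.4061 kg
Lime = Substrate * pct / 100 = 1193.4061 * 8.3250 / 100 = 99.3511 kg


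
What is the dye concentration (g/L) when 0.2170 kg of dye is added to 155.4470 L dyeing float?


Formula: Conc = dye_mass(kg) / volume(L) * 1000
Substituting: Conc = 0.2170 / 155.4470 * 1000
Result: 1.3960 g/L


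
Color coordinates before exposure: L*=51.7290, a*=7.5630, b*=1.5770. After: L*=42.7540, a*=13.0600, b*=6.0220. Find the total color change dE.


dL = -8.9750, da = 5.4970, db = 4.4450
dE = sqrt((-8.9750)^2 + 5.4970^2 + 4.4450^2) = 11.4248


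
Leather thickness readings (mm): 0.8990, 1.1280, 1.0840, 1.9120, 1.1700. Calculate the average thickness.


Formula: Average = sum / n
Substituting: Average = 6.1930 / 5
Result: 1.2386 mm


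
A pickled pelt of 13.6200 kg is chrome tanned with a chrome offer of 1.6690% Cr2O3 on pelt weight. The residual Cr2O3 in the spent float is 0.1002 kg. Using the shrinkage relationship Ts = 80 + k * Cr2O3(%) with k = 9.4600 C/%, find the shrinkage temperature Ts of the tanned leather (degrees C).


Offered = pelt * offer_pct / 100 = 13.6200 * 1.6690 / 100 = 0.2273 kg
Uptake = offered - residual = 0.2273 - 0.1002 = 0.1271 kg
Cr2O3% on pelt = uptake / pelt * 100 = 0.1271 / 13.6200 * 100 = 0.9333 %
Ts = 80 + k * Cr2O3% = 80 + 9.4600 * 0.9333 = 88.8292 C


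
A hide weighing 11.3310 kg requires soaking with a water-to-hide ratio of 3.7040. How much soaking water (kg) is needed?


Formula: Water = hide_weight * ratio
Substituting: Water = 11.3310 * 3.7040
Result: 41.9700 kg


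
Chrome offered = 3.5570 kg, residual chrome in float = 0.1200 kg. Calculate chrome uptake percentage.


Formula: Uptake = (offered - residual) / offered * 100
Substituting: Uptake = (3.5570 - 0.1200) / 3.5570 * 100
Result: 96.6264 %


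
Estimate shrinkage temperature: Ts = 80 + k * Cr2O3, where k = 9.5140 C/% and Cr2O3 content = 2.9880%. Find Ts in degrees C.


Formula: Ts = 80 + k * Cr2O3
Substituting: Ts = 80 + 9.5140 * 2.9880
Result: 108.4278 C


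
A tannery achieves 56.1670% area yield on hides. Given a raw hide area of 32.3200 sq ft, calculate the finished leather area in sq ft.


Formula: finished = raw * yield / 100
Substituting: finished = 32.3200 * 56.1670 / 100
Result: 18.1532 sq ft


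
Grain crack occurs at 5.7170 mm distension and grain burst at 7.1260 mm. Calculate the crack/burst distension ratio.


Formula: Ratio = crack / burst
Substituting: Ratio = 5.7170 / 7.1260
Result: 0.8023


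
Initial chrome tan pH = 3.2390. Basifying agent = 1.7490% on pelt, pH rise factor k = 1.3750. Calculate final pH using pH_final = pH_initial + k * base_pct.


Formula: pH_final = pH_initial + k * base_pct
Substituting: pH_final = 3.2390 + 1.3750 * 1.7490
Result: 5.6439


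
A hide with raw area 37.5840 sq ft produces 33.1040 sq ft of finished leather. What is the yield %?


Formula: Yield = finished / raw * 100
Substituting: Yield = 33.1040 / 37.5840 * 100
Result: 88.0800 %


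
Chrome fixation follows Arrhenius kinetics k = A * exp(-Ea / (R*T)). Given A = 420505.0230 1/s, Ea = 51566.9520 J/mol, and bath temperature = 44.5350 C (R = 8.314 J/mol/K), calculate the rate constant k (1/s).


T_K = T_C + 273.15 = 44.5350 + 273.15 = 317.6850 K
exponent = -Ea / (R * T_K) = -51566.9520 / (8.314 * 317.6850) = -19.5238
k = A * exp(exponent) = 420505.0230 * exp(-19.5238) = 0.00139536 1/s
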